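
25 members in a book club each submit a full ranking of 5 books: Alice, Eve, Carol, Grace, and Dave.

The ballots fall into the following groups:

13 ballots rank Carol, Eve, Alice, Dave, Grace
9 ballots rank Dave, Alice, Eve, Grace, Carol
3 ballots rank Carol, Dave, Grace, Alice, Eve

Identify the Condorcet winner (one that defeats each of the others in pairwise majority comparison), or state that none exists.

Head-to-head results (25 voters total):
Alice vs Eve: Eve wins 13–12.
Alice vs Carol: Carol wins 16–9.
Alice vs Grace: Alice wins 22–3.
Alice vs Dave: Alice wins 13–12.
Eve vs Carol: Carol wins 16–9.
Eve vs Grace: Eve wins 22–3.
Eve vs Dave: Eve wins 13–12.
Carol vs Grace: Carol wins 16–9.
Carol vs Dave: Carol wins 16–9.
Grace vs Dave: Dave wins 25–0.
Carol beats each rival — Alice (16–9), Eve (16–9), Grace (16–9), Dave (16–9) — so Carol is the Condorcet winner.

Carol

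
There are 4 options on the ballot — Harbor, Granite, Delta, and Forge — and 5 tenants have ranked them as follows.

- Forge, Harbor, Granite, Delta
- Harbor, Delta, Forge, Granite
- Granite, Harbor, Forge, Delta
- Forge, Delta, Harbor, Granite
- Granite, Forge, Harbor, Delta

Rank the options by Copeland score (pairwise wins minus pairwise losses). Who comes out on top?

Pairwise results:
  Harbor vs Granite: Harbor wins 3–2.
  Harbor vs Delta: Harbor wins 4–1.
  Harbor vs Forge: Forge wins 3–2.
  Granite vs Delta: Granite wins 3–2.
  Granite vs Forge: Forge wins 3–2.
  Delta vs Forge: Forge wins 4–1.
Copeland scores (wins − losses):
  Harbor: 2 − 1 = 1
  Granite: 1 − 2 = -1
  Delta: 0 − 3 = -3
  Forge: 3 − 0 = 3
Forge has the best Copeland score.

Forge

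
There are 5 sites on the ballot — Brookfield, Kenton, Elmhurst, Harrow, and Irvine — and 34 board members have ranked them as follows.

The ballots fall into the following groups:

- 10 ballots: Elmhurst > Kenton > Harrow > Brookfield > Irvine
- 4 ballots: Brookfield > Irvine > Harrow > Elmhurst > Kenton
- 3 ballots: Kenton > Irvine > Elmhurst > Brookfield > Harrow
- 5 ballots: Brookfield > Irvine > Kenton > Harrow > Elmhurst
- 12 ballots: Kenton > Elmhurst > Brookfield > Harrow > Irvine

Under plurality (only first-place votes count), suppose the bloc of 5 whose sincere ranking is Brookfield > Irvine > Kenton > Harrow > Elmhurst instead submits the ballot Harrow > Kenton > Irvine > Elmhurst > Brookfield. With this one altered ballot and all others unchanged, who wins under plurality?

Kenton

First-place totals with the altered ballot: Brookfield 4, Kenton 15, Elmhurst 10, Harrow 5, Irvine 0.
The winner is unchanged: still Kenton.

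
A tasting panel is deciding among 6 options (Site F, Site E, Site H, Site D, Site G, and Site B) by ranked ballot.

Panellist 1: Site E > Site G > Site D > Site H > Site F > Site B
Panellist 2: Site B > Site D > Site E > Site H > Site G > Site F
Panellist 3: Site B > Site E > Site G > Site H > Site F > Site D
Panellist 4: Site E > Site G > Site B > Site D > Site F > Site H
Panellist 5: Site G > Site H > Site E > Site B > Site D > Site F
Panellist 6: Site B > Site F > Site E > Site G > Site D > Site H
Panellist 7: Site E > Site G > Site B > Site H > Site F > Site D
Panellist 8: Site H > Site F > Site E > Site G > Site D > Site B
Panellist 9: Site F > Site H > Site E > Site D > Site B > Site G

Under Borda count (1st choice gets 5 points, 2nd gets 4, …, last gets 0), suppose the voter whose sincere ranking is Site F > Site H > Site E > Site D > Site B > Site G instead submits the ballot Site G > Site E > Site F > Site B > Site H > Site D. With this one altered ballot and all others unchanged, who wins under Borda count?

Borda totals with the altered ballot: Site F 15, Site E 35, Site H 18, Site D 12, Site G 30, Site B 25.
The winner is unchanged: still Site E.

Site E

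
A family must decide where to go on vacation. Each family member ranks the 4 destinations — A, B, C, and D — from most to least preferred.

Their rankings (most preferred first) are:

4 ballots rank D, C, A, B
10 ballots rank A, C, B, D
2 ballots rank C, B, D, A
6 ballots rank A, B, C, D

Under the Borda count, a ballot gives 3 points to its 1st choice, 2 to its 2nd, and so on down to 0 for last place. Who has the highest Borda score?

A

Borda scores:
  A: 4·1 + 10·3 + 2·0 + 6·3 = 52
  B: 4·0 + 10·1 + 2·2 + 6·2 = 26
  C: 4·2 + 10·2 + 2·3 + 6·1 = 40
  D: 4·3 + 10·0 + 2·1 + 6·0 = 14
A has the highest total.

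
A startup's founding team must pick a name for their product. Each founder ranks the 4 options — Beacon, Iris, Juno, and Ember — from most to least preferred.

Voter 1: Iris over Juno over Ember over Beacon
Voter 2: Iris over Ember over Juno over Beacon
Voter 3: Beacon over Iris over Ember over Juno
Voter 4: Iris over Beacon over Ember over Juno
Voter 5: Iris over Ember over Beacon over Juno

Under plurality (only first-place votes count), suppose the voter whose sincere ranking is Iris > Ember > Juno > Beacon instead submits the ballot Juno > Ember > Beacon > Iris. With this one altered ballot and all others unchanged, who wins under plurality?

Iris

First-place totals with the altered ballot: Beacon 1, Iris 3, Juno 1, Ember 0.
The winner is unchanged: still Iris.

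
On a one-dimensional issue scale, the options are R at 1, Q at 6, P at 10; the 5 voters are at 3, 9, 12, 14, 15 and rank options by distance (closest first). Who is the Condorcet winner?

With single-peaked preferences on a line, the Condorcet winner is the candidate closest to the median voter.
The median voter (position 12) is closest to P at 10.
Check: P vs R — voters closer to P: 4 of 5.

P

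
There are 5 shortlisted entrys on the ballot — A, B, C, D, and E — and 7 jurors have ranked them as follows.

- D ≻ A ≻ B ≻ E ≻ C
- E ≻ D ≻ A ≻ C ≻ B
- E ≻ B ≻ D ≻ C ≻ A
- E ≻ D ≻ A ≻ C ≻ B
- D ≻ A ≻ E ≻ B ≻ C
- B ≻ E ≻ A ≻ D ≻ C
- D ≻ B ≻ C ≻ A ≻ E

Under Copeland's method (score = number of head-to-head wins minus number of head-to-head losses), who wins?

Pairwise results:
  A vs B: A wins 4–3.
  A vs C: A wins 5–2.
  A vs D: D wins 6–1.
  A vs E: E wins 4–3.
  B vs C: B wins 5–2.
  B vs D: D wins 5–2.
  B vs E: E wins 4–3.
  C vs D: D wins 7–0.
  C vs E: E wins 6–1.
  D vs E: E wins 4–3.
Copeland scores (wins − losses):
  A: 2 − 2 = 0
  B: 1 − 3 = -2
  C: 0 − 4 = -4
  D: 3 − 1 = 2
  E: 4 − 0 = 4
E has the best Copeland score.

E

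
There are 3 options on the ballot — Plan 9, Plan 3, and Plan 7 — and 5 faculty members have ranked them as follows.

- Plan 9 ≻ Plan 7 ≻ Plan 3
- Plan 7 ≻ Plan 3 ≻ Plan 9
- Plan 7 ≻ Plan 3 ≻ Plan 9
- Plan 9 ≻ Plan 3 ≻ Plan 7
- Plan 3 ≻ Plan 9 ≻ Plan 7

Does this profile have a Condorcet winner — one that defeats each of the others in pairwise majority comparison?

Head-to-head results (5 voters total):
Plan 9 vs Plan 3: Plan 3 wins 3–2.
Plan 9 vs Plan 7: Plan 9 wins 3–2.
Plan 3 vs Plan 7: Plan 7 wins 3–2.
No candidate beats all others: Plan 9 beats Plan 7 beats Plan 3 beats Plan 9, a majority cycle.

No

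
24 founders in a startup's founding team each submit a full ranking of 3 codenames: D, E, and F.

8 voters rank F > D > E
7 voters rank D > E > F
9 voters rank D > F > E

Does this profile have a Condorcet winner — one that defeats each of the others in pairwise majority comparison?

Head-to-head results (24 voters total):
D vs E: D wins 24–0.
D vs F: D wins 16–8.
E vs F: F wins 17–7.
D beats each rival — E (24–0), F (16–8) — so D is the Condorcet winner.

Yes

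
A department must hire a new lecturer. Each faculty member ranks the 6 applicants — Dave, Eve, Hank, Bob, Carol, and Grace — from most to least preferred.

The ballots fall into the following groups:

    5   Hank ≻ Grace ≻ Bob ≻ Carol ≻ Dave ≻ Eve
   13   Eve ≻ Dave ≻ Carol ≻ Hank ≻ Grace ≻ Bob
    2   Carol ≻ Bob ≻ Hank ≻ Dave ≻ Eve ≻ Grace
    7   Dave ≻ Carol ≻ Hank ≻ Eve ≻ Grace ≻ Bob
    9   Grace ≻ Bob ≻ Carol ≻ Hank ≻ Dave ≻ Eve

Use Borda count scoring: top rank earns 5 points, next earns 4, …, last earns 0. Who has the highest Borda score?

Borda scores:
  Dave: 5·1 + 13·4 + 2·2 + 7·5 + 9·1 = 105
  Eve: 5·0 + 13·5 + 2·1 + 7·2 + 9·0 = 81
  Hank: 5·5 + 13·2 + 2·3 + 7·3 + 9·2 = 96
  Bob: 5·3 + 13·0 + 2·4 + 7·0 + 9·4 = 59
  Carol: 5·2 + 13·3 + 2·5 + 7·4 + 9·3 = 114
  Grace: 5·4 + 13·1 + 2·0 + 7·1 + 9·5 = 85
Carol has the highest total.

Carol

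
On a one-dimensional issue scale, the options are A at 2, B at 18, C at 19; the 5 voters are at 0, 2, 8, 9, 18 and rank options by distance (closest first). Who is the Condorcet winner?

With single-peaked preferences on a line, the Condorcet winner is the candidate closest to the median voter.
The median voter (position 8) is closest to A at 2.
Check: A vs B — voters closer to A: 4 of 5.

A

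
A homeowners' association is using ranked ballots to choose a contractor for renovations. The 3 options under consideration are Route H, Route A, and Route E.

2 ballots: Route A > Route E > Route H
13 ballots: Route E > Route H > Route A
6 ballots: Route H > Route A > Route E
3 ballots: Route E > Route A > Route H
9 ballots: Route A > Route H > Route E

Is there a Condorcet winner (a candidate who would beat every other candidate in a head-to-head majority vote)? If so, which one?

Head-to-head results (33 voters total):
Route H vs Route A: Route H wins 19–14.
Route H vs Route E: Route E wins 18–15.
Route A vs Route E: Route A wins 17–16.
No candidate beats all others: Route H beats Route A beats Route E beats Route H, a majority cycle.

None — there is no Condorcet winner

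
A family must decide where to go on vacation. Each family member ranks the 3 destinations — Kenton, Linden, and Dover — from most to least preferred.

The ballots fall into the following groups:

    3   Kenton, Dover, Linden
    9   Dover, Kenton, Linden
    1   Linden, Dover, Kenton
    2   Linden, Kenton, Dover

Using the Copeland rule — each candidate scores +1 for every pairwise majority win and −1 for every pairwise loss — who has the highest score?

Dover

Pairwise results:
  Kenton vs Linden: Kenton wins 12–3.
  Kenton vs Dover: Dover wins 10–5.
  Linden vs Dover: Dover wins 12–3.
Copeland scores (wins − losses):
  Kenton: 1 − 1 = 0
  Linden: 0 − 2 = -2
  Dover: 2 − 0 = 2
Dover has the best Copeland score.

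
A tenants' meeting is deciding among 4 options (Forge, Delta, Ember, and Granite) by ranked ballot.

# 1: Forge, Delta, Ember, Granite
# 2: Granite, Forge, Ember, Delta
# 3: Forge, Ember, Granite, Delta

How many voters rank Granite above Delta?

2

Ballots ranking Granite above Delta: 2.
Ballots ranking Delta above Granite: 1.
So 2 of 3 voters prefer Granite to Delta.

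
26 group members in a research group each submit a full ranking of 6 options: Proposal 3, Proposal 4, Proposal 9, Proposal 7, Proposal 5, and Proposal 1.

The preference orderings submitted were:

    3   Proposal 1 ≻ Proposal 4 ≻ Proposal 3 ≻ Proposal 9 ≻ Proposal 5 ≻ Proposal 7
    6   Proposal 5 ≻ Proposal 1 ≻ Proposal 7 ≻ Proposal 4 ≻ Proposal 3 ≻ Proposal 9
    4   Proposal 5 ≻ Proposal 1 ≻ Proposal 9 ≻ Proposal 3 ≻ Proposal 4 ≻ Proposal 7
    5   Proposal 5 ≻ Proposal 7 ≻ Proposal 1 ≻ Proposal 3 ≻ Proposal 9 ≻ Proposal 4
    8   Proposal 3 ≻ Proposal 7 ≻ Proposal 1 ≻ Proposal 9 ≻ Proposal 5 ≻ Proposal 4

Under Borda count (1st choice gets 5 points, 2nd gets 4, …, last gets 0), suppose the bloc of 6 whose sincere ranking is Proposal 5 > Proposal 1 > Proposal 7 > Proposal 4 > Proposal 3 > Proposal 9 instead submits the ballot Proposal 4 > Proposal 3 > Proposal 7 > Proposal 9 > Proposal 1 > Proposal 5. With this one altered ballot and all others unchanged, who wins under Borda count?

Proposal 3

Borda totals with the altered ballot: Proposal 3 91, Proposal 4 46, Proposal 9 51, Proposal 7 70, Proposal 5 56, Proposal 1 76.
The switch changes the winner from Proposal 1 to Proposal 3.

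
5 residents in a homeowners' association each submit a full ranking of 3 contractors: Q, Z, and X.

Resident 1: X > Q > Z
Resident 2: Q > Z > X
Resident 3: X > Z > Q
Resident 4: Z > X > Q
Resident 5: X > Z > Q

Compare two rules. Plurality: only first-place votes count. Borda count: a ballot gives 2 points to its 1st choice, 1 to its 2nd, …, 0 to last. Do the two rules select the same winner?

Plurality first-place counts: Q 1, Z 1, X 3 → X.
Borda totals: Q 3, Z 5, X 7 → X.
The two rules agree on X.

Yes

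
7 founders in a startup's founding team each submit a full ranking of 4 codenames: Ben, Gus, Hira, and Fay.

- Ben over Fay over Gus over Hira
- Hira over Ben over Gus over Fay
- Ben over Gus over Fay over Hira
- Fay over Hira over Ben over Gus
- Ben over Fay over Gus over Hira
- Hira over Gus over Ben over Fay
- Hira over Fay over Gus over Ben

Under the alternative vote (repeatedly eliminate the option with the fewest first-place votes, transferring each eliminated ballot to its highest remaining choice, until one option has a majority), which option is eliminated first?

Gus

Round 1: Ben 3, Hira 3, Fay 1, Gus 0. Gus has the fewest and is eliminated.
Round 2: Ben 3, Hira 3, Fay 1. Fay has the fewest and is eliminated.
Round 3: Hira 4, Ben 3. Hira has a majority.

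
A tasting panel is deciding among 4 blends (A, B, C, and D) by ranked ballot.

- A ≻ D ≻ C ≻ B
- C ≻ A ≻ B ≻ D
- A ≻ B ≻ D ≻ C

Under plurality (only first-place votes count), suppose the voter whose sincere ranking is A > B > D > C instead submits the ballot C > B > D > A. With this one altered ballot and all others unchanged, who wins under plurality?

First-place totals with the altered ballot: A 1, B 0, C 2, D 0.
The switch changes the winner from A to C.

C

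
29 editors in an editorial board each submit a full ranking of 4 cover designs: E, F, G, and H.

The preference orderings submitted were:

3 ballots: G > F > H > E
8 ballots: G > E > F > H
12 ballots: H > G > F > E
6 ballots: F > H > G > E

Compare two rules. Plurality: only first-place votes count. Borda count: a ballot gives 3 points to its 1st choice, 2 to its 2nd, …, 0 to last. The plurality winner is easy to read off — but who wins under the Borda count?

G

Plurality first-place counts: E 0, F 6, G 11, H 12 → H.
Borda totals: E 16, F 44, G 63, H 51 → G.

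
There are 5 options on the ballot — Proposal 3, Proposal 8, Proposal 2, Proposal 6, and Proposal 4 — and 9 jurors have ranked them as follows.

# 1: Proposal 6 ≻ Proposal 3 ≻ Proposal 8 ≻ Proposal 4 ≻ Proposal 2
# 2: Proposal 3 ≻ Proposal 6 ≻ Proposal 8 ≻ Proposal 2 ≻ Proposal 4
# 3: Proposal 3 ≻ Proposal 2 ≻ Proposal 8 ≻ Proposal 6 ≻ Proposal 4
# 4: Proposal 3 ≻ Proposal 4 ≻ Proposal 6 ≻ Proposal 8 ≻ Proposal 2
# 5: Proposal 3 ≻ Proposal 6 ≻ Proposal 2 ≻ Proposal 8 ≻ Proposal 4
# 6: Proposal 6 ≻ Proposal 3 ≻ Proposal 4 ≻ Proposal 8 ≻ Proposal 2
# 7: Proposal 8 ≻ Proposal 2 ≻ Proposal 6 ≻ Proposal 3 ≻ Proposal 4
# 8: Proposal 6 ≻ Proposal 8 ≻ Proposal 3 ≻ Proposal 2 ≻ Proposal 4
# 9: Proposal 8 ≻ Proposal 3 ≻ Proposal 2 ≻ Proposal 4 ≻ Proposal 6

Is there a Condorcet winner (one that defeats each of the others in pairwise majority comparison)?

Head-to-head results (9 voters total):
Proposal 3 vs Proposal 8: Proposal 3 wins 6–3.
Proposal 3 vs Proposal 2: Proposal 3 wins 8–1.
Proposal 3 vs Proposal 6: Proposal 3 wins 5–4.
Proposal 3 vs Proposal 4: Proposal 3 wins 9–0.
Proposal 8 vs Proposal 2: Proposal 8 wins 7–2.
Proposal 8 vs Proposal 6: Proposal 6 wins 6–3.
Proposal 8 vs Proposal 4: Proposal 8 wins 7–2.
Proposal 2 vs Proposal 6: Proposal 6 wins 6–3.
Proposal 2 vs Proposal 4: Proposal 2 wins 6–3.
Proposal 6 vs Proposal 4: Proposal 6 wins 7–2.
Proposal 3 beats each rival — Proposal 8 (6–3), Proposal 2 (8–1), Proposal 6 (5–4), Proposal 4 (9–0) — so Proposal 3 is the Condorcet winner.

Yes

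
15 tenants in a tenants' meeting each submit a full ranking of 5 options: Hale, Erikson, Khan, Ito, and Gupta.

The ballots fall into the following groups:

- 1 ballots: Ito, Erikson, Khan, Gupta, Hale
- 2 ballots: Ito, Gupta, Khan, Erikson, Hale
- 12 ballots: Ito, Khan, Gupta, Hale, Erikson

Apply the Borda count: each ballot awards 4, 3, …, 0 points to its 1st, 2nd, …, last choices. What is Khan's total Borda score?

42

Borda scores:
  Hale: 0 + 2·0 + 12·1 = 12
  Erikson: 3 + 2·1 + 12·0 = 5
  Khan: 2 + 2·2 + 12·3 = 42
  Ito: 4 + 2·4 + 12·4 = 60
  Gupta: 1 + 2·3 + 12·2 = 31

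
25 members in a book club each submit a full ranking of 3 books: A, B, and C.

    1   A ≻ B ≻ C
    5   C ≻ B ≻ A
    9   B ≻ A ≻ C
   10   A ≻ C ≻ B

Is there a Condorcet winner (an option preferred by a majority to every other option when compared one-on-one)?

Head-to-head results (25 voters total):
A vs B: B wins 14–11.
A vs C: A wins 20–5.
B vs C: C wins 15–10.
No candidate beats all others: A beats C beats B beats A, a majority cycle.

No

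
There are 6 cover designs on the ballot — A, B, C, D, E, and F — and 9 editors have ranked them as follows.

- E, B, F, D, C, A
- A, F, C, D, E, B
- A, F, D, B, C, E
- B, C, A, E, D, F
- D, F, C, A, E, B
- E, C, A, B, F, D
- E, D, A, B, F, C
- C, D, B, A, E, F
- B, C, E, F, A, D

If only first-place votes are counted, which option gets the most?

E

First-place vote totals:
  A: 2
  B: 2
  C: 1
  D: 1
  E: 3
  F: 0
E has the most first-place votes.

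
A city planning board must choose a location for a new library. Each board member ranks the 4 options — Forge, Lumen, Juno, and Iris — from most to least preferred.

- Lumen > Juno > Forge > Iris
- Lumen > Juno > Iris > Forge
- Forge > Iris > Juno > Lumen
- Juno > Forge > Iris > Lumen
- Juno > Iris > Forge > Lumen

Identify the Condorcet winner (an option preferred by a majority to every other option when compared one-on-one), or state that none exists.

Head-to-head results (5 voters total):
Forge vs Lumen: Forge wins 3–2.
Forge vs Juno: Juno wins 4–1.
Forge vs Iris: Forge wins 3–2.
Lumen vs Juno: Juno wins 3–2.
Lumen vs Iris: Iris wins 3–2.
Juno vs Iris: Juno wins 4–1.
Juno beats each rival — Forge (4–1), Lumen (3–2), Iris (4–1) — so Juno is the Condorcet winner.

Juno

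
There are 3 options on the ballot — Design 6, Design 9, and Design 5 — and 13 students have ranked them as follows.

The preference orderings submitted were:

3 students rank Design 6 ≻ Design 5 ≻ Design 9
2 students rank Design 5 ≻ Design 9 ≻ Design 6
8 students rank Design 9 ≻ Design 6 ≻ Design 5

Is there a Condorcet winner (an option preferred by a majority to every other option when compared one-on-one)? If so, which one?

Head-to-head results (13 voters total):
Design 6 vs Design 9: Design 9 wins 10–3.
Design 6 vs Design 5: Design 6 wins 11–2.
Design 9 vs Design 5: Design 9 wins 8–5.
Design 9 beats each rival — Design 6 (10–3), Design 5 (8–5) — so Design 9 is the Condorcet winner.

Design 9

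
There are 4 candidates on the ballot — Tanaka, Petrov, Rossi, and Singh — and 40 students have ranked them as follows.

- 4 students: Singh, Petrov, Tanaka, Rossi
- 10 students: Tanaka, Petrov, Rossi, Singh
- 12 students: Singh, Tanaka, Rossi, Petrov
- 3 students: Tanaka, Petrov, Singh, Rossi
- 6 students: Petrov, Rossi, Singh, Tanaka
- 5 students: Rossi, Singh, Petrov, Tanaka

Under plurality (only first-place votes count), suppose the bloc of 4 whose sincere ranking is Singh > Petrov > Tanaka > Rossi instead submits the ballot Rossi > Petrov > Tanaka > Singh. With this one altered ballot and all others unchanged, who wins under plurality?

Tanaka

First-place totals with the altered ballot: Tanaka 13, Petrov 6, Rossi 9, Singh 12.
The switch changes the winner from Singh to Tanaka.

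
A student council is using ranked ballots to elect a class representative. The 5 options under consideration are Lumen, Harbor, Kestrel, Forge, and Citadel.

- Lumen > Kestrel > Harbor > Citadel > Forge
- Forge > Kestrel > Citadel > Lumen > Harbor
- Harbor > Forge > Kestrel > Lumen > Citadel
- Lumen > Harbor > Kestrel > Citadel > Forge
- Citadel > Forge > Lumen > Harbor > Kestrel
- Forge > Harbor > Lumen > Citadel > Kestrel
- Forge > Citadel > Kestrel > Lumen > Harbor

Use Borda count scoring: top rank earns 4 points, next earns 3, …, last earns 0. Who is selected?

Borda scores:
  Lumen: 4 + 1 + 1 + 4 + 2 + 2 + 1 = 15
  Harbor: 2 + 0 + 4 + 3 + 1 + 3 + 0 = 13
  Kestrel: 3 + 3 + 2 + 2 + 0 + 0 + 2 = 12
  Forge: 0 + 4 + 3 + 0 + 3 + 4 + 4 = 18
  Citadel: 1 + 2 + 0 + 1 + 4 + 1 + 3 = 12
Forge has the highest total.

Forge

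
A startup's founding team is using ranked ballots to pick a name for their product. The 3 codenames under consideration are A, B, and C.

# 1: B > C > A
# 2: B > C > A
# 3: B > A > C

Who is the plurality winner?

B

First-place vote totals:
  A: 0
  B: 3
  C: 0
B has the most first-place votes.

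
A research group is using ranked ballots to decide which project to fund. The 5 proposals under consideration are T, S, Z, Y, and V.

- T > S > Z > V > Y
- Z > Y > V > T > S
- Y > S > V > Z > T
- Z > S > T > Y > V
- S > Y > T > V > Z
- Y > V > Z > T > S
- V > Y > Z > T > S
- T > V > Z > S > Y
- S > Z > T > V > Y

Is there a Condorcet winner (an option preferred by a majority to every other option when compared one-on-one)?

Head-to-head results (9 voters total):
T vs S: T wins 5–4.
T vs Z: Z wins 6–3.
T vs Y: Y wins 5–4.
T vs V: T wins 5–4.
S vs Z: Z wins 5–4.
S vs Y: S wins 5–4.
S vs V: S wins 5–4.
Z vs Y: Z wins 5–4.
Z vs V: V wins 5–4.
Y vs V: Y wins 5–4.
No candidate beats all others: T beats S beats Y beats T, a majority cycle.

No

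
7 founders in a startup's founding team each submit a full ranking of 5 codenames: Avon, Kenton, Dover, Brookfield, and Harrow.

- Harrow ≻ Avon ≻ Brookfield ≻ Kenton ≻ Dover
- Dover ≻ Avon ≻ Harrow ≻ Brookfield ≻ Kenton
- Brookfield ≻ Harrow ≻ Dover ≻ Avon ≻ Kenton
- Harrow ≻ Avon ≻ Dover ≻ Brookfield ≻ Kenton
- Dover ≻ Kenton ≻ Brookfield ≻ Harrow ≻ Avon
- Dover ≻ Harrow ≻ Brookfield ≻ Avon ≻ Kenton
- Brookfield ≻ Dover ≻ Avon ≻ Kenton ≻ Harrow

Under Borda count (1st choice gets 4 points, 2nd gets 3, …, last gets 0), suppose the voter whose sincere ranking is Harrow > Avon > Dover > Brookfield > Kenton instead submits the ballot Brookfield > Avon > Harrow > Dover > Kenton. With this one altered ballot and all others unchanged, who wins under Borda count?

Brookfield

Borda totals with the altered ballot: Avon 13, Kenton 5, Dover 18, Brookfield 19, Harrow 15.
The switch changes the winner from Dover to Brookfield.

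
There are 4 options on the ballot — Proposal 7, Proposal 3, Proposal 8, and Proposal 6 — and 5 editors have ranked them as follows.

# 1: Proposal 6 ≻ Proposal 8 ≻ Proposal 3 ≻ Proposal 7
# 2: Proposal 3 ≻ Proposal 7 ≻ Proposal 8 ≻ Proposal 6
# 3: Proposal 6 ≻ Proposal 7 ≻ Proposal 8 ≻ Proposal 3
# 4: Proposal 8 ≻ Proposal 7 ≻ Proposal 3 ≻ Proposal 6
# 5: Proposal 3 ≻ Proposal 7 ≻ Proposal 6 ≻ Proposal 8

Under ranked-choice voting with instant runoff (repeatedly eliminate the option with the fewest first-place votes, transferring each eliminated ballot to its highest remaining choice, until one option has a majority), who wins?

Proposal 3

Round 1: Proposal 3 2, Proposal 6 2, Proposal 8 1, Proposal 7 0. Proposal 7 has the fewest and is eliminated.
Round 2: Proposal 3 2, Proposal 6 2, Proposal 8 1. Proposal 8 has the fewest and is eliminated.
Round 3: Proposal 3 3, Proposal 6 2. Proposal 3 has a majority.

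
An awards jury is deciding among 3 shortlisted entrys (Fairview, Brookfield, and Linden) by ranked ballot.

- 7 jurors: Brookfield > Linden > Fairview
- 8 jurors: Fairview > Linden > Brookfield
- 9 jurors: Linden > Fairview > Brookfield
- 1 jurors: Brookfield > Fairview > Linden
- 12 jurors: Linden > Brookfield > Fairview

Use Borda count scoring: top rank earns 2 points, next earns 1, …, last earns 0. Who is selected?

Linden

Borda scores:
  Fairview: 7·0 + 8·2 + 9·1 + 1 + 12·0 = 26
  Brookfield: 7·2 + 8·0 + 9·0 + 2 + 12·1 = 28
  Linden: 7·1 + 8·1 + 9·2 + 0 + 12·2 = 57
Linden has the highest total.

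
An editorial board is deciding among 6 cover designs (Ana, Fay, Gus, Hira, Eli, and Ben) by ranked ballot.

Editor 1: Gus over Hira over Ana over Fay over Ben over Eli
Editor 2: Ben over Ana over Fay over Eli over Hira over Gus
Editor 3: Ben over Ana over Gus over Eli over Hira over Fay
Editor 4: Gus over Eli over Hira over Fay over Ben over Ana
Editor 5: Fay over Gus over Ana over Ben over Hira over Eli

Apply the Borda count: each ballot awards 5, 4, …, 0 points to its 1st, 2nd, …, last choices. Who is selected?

Gus

Borda scores:
  Ana: 3 + 4 + 4 + 0 + 3 = 14
  Fay: 2 + 3 + 0 + 2 + 5 = 12
  Gus: 5 + 0 + 3 + 5 + 4 = 17
  Hira: 4 + 1 + 1 + 3 + 1 = 10
  Eli: 0 + 2 + 2 + 4 + 0 = 8
  Ben: 1 + 5 + 5 + 1 + 2 = 14
Gus has the highest total.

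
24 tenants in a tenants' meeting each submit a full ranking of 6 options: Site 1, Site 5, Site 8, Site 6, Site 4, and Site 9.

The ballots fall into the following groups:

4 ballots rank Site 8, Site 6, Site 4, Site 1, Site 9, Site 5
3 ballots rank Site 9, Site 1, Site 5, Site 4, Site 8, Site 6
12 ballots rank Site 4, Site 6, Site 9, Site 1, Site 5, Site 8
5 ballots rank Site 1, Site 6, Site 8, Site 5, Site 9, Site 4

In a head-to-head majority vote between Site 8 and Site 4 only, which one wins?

Ballots ranking Site 8 above Site 4: 4+5 = 9.
Ballots ranking Site 4 above Site 8: 3+12 = 15.
Site 4 wins the head-to-head, 15–9.

Site 4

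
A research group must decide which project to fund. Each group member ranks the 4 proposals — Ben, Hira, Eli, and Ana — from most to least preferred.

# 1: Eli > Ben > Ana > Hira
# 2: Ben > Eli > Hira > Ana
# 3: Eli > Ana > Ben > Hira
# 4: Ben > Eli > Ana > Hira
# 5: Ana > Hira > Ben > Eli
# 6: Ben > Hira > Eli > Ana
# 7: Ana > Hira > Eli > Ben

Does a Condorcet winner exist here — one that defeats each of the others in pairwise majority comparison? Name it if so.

Head-to-head results (7 voters total):
Ben vs Hira: Ben wins 5–2.
Ben vs Eli: Ben wins 4–3.
Ben vs Ana: Ben wins 4–3.
Hira vs Eli: Eli wins 4–3.
Hira vs Ana: Ana wins 5–2.
Eli vs Ana: Eli wins 5–2.
Ben beats each rival — Hira (5–2), Eli (4–3), Ana (4–3) — so Ben is the Condorcet winner.

Ben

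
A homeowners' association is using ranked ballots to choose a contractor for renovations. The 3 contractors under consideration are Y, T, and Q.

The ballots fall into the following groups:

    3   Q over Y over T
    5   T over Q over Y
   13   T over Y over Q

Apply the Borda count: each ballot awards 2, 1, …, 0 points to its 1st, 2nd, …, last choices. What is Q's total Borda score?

11

Borda scores:
  Y: 3·1 + 5·0 + 13·1 = 16
  T: 3·0 + 5·2 + 13·2 = 36
  Q: 3·2 + 5·1 + 13·0 = 11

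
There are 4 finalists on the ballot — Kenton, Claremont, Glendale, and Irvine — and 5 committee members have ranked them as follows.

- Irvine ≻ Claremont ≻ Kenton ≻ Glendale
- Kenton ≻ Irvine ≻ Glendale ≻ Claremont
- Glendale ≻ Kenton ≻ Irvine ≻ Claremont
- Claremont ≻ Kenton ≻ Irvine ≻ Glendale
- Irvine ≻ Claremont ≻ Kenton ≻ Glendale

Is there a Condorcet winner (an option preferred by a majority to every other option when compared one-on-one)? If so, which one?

Head-to-head results (5 voters total):
Kenton vs Claremont: Claremont wins 3–2.
Kenton vs Glendale: Kenton wins 4–1.
Kenton vs Irvine: Kenton wins 3–2.
Claremont vs Glendale: Claremont wins 3–2.
Claremont vs Irvine: Irvine wins 4–1.
Glendale vs Irvine: Irvine wins 4–1.
No candidate beats all others: Kenton beats Irvine beats Claremont beats Kenton, a majority cycle.

There is no Condorcet winner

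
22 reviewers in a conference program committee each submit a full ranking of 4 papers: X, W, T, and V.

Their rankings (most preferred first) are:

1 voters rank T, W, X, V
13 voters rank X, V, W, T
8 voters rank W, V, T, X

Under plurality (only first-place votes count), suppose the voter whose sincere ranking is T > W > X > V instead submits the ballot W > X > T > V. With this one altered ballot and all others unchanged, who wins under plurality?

First-place totals with the altered ballot: X 13, W 9, T 0, V 0.
The winner is unchanged: still X.

X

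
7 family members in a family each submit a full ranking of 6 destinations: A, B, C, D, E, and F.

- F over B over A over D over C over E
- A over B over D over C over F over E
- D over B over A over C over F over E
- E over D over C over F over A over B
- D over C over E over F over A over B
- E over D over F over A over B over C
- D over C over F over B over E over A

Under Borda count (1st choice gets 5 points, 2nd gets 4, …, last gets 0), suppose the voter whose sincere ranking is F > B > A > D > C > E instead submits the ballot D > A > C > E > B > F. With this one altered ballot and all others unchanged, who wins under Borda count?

Borda totals with the altered ballot: A 16, B 12, C 18, D 31, E 16, F 12.
The winner is unchanged: still D.

D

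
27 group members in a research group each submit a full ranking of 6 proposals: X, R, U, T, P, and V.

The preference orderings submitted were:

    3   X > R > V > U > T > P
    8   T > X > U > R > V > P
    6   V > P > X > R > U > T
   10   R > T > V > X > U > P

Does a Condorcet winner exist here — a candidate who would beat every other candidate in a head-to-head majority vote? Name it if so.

Head-to-head results (27 voters total):
X vs R: X wins 17–10.
X vs U: X wins 27–0.
X vs T: T wins 18–9.
X vs P: X wins 21–6.
X vs V: V wins 16–11.
R vs U: R wins 19–8.
R vs T: R wins 19–8.
R vs P: R wins 21–6.
R vs V: R wins 21–6.
U vs T: T wins 18–9.
U vs P: U wins 21–6.
U vs V: V wins 19–8.
T vs P: T wins 21–6.
T vs V: T wins 18–9.
P vs V: V wins 27–0.
No candidate beats all others: X beats R beats T beats X, a majority cycle.

No Condorcet winner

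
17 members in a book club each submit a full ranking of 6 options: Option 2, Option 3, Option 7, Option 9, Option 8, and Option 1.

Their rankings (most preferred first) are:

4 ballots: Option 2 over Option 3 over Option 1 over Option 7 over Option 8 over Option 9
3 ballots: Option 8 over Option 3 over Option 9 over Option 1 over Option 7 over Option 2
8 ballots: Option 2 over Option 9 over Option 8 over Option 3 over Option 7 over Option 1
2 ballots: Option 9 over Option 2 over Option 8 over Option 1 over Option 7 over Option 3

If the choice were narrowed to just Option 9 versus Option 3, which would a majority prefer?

Option 9

Ballots ranking Option 9 above Option 3: 8+2 = 10.
Ballots ranking Option 3 above Option 9: 4+3 = 7.
Option 9 wins the head-to-head, 10–7.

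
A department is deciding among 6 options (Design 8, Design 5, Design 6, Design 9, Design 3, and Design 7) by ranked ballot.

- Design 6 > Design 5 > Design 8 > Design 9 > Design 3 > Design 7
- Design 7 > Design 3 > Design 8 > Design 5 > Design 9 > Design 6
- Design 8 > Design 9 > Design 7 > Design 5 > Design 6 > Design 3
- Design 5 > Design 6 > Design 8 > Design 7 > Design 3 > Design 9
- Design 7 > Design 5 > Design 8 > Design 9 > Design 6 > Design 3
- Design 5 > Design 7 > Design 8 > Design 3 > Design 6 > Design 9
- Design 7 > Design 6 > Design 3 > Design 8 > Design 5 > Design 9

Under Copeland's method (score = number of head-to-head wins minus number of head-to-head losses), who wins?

Design 7

Pairwise results:
  Design 8 vs Design 5: Design 5 wins 4–3.
  Design 8 vs Design 6: Design 8 wins 4–3.
  Design 8 vs Design 9: Design 8 wins 7–0.
  Design 8 vs Design 3: Design 8 wins 5–2.
  Design 8 vs Design 7: Design 7 wins 4–3.
  Design 5 vs Design 6: Design 5 wins 5–2.
  Design 5 vs Design 9: Design 5 wins 6–1.
  Design 5 vs Design 3: Design 5 wins 5–2.
  Design 5 vs Design 7: Design 7 wins 4–3.
  Design 6 vs Design 9: Design 6 wins 4–3.
  Design 6 vs Design 3: Design 6 wins 5–2.
  Design 6 vs Design 7: Design 7 wins 5–2.
  Design 9 vs Design 3: Design 3 wins 4–3.
  Design 9 vs Design 7: Design 7 wins 5–2.
  Design 3 vs Design 7: Design 7 wins 6–1.
Copeland scores (wins − losses):
  Design 8: 3 − 2 = 1
  Design 5: 4 − 1 = 3
  Design 6: 2 − 3 = -1
  Design 9: 0 − 5 = -5
  Design 3: 1 − 4 = -3
  Design 7: 5 − 0 = 5
Design 7 has the best Copeland score.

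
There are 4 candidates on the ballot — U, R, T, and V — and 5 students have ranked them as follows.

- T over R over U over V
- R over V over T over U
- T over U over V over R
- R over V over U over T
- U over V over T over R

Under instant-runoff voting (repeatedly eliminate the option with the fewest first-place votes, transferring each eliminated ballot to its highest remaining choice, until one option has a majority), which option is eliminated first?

Round 1: R 2, T 2, U 1, V 0. V has the fewest and is eliminated.
Round 2: R 2, T 2, U 1. U has the fewest and is eliminated.
Round 3: T 3, R 2. T has a majority.

V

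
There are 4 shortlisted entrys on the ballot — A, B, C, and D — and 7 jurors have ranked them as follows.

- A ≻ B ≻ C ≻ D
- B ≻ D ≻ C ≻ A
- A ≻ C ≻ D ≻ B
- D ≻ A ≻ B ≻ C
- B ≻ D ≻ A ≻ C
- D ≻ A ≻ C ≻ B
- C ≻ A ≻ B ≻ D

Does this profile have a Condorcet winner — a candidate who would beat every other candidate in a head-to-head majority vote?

No

Head-to-head results (7 voters total):
A vs B: A wins 5–2.
A vs C: A wins 5–2.
A vs D: D wins 4–3.
B vs C: B wins 4–3.
B vs D: B wins 4–3.
C vs D: D wins 4–3.
No candidate beats all others: A beats B beats D beats A, a majority cycle.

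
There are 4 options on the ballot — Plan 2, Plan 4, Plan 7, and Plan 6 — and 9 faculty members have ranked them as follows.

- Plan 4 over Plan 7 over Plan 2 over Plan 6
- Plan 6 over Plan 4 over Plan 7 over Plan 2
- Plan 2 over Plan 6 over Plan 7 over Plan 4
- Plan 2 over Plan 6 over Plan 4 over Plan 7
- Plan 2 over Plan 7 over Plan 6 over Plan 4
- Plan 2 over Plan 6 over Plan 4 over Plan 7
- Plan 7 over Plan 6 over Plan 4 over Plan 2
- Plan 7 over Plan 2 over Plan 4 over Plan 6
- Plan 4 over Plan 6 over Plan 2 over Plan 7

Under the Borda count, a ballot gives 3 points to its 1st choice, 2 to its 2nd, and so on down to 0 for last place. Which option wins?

Borda scores:
  Plan 2: 1 + 0 + 3 + 3 + 3 + 3 + 0 + 2 + 1 = 16
  Plan 4: 3 + 2 + 0 + 1 + 0 + 1 + 1 + 1 + 3 = 12
  Plan 7: 2 + 1 + 1 + 0 + 2 + 0 + 3 + 3 + 0 = 12
  Plan 6: 0 + 3 + 2 + 2 + 1 + 2 + 2 + 0 + 2 = 14
Plan 2 has the highest total.

Plan 2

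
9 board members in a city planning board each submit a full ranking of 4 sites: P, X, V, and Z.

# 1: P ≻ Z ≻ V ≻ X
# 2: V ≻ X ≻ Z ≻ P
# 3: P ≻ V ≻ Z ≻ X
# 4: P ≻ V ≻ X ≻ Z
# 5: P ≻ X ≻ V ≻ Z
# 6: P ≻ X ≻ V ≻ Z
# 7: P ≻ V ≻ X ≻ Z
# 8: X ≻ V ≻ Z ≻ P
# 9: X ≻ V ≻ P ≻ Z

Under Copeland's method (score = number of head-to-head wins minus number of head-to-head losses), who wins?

Pairwise results:
  P vs X: P wins 6–3.
  P vs V: P wins 6–3.
  P vs Z: P wins 7–2.
  X vs V: V wins 5–4.
  X vs Z: X wins 7–2.
  V vs Z: V wins 8–1.
Copeland scores (wins − losses):
  P: 3 − 0 = 3
  X: 1 − 2 = -1
  V: 2 − 1 = 1
  Z: 0 − 3 = -3
P has the best Copeland score.

P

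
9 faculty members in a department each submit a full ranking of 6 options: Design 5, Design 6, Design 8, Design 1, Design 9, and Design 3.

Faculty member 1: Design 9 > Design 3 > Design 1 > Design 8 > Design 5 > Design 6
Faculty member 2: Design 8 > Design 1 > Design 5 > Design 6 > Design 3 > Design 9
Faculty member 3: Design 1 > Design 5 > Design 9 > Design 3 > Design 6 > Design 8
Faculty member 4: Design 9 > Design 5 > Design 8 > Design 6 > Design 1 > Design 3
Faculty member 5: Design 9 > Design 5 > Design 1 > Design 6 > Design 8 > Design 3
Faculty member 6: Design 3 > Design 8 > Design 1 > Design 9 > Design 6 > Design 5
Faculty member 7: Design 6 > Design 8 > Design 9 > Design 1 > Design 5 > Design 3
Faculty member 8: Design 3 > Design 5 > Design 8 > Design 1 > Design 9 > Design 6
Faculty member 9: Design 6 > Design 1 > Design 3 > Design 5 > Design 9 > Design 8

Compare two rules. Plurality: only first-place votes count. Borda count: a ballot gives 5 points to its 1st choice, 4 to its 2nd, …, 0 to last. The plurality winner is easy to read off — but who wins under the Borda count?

Design 1

Plurality first-place counts: Design 5 0, Design 6 2, Design 8 1, Design 1 1, Design 9 3, Design 3 2 → Design 9.
Borda totals: Design 5 23, Design 6 18, Design 8 22, Design 1 27, Design 9 25, Design 3 20 → Design 1.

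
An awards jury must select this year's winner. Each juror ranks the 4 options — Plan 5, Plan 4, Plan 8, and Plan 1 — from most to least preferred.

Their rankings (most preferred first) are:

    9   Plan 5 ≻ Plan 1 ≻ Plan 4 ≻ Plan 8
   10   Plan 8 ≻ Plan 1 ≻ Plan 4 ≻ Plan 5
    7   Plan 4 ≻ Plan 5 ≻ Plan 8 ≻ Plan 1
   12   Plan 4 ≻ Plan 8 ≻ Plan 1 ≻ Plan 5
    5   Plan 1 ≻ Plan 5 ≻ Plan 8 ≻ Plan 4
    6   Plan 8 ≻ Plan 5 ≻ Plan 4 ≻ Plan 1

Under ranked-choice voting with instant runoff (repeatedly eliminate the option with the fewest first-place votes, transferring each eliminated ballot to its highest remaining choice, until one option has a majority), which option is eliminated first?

Plan 1

Round 1: Plan 4 19, Plan 8 16, Plan 5 9, Plan 1 5. Plan 1 has the fewest and is eliminated.
Round 2: Plan 4 19, Plan 8 16, Plan 5 14. Plan 5 has the fewest and is eliminated.
Round 3: Plan 4 28, Plan 8 21. Plan 4 has a majority.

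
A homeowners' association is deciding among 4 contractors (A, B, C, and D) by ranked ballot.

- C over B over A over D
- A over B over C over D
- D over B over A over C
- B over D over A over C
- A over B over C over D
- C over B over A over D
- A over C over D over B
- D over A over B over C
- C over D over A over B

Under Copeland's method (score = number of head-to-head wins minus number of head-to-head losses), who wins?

A

Pairwise results:
  A vs B: A wins 5–4.
  A vs C: A wins 6–3.
  A vs D: A wins 5–4.
  B vs C: B wins 5–4.
  B vs D: B wins 5–4.
  C vs D: C wins 6–3.
Copeland scores (wins − losses):
  A: 3 − 0 = 3
  B: 2 − 1 = 1
  C: 1 − 2 = -1
  D: 0 − 3 = -3
A has the best Copeland score.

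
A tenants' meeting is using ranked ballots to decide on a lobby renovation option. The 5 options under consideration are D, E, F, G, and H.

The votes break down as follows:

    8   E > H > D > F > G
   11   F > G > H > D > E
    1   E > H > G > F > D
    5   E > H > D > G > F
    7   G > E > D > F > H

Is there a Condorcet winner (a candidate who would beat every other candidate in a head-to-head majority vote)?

No

Head-to-head results (32 voters total):
D vs E: E wins 21–11.
D vs F: D wins 20–12.
D vs G: G wins 19–13.
D vs H: H wins 25–7.
E vs F: E wins 21–11.
E vs G: G wins 18–14.
E vs H: E wins 21–11.
F vs G: F wins 19–13.
F vs H: F wins 18–14.
G vs H: G wins 18–14.
No candidate beats all others: D beats F beats G beats D, a majority cycle.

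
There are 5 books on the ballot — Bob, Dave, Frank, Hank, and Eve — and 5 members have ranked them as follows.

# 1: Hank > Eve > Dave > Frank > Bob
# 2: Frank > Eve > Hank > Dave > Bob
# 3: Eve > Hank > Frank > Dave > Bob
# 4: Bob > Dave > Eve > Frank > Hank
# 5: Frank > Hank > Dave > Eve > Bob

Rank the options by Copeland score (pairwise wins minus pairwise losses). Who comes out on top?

Eve

Pairwise results:
  Bob vs Dave: Dave wins 4–1.
  Bob vs Frank: Frank wins 4–1.
  Bob vs Hank: Hank wins 4–1.
  Bob vs Eve: Eve wins 4–1.
  Dave vs Frank: Frank wins 3–2.
  Dave vs Hank: Hank wins 4–1.
  Dave vs Eve: Eve wins 3–2.
  Frank vs Hank: Frank wins 3–2.
  Frank vs Eve: Eve wins 3–2.
  Hank vs Eve: Eve wins 3–2.
Copeland scores (wins − losses):
  Bob: 0 − 4 = -4
  Dave: 1 − 3 = -2
  Frank: 3 − 1 = 2
  Hank: 2 − 2 = 0
  Eve: 4 − 0 = 4
Eve has the best Copeland score.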